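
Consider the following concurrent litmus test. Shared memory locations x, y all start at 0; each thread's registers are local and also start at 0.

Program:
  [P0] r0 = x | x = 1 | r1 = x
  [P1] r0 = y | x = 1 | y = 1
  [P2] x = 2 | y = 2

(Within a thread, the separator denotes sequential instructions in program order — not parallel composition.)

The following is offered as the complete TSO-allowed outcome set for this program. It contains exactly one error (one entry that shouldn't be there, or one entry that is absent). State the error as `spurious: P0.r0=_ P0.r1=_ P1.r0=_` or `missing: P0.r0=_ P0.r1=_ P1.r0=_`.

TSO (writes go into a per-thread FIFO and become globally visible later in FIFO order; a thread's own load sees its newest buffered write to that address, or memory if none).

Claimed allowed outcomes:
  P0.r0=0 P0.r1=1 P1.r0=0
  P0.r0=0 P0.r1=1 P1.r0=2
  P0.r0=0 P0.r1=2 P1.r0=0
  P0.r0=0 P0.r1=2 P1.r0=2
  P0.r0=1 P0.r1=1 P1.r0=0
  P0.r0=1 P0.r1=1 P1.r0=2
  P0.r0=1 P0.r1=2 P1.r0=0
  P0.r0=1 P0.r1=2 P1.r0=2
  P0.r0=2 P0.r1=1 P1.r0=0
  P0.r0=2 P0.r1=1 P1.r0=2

spurious: P0.r0=1 P0.r1=2 P1.r0=2

outcome vector order: (P0.r0,P0.r1,P1.r0)
TSO (9): 0/1/0 0/1/2 0/2/0 0/2/2 1/1/0 1/1/2 1/2/0 2/1/0 2/1/2
claimed∖TSO = {1/2/2}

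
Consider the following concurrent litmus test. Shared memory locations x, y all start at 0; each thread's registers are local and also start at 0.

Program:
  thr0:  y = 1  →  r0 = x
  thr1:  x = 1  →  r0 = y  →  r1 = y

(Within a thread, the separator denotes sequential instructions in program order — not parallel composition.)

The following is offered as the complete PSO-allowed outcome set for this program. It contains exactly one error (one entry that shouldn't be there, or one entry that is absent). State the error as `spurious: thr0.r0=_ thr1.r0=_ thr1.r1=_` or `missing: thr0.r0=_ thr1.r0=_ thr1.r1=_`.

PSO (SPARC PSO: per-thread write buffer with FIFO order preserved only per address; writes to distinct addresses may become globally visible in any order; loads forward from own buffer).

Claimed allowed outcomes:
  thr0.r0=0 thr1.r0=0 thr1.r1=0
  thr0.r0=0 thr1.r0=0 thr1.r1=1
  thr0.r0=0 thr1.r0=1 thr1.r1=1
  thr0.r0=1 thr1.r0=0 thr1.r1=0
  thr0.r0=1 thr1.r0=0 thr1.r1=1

missing: thr0.r0=1 thr1.r0=1 thr1.r1=1

outcome vector order: (thr0.r0,thr1.r0,thr1.r1)
[PSO] allowed = {0/0/0, 0/0/1, 0/1/1, 1/0/0, 1/0/1, 1/1/1}
PSO∖claimed = {1/1/1}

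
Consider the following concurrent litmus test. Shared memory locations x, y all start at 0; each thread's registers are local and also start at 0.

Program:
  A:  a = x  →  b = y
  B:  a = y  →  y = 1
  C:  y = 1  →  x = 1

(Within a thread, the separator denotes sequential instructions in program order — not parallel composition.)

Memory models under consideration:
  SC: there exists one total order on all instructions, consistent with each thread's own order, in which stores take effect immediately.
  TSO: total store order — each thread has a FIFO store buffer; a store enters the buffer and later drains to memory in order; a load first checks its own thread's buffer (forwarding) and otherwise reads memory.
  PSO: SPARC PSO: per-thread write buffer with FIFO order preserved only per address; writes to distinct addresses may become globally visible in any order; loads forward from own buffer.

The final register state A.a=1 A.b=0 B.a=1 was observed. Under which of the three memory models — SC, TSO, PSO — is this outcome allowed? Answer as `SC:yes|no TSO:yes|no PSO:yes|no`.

outcome vector order: (A.a,A.b,B.a)
[SC] allowed = {<0 0 0>; <0 0 1>; <0 1 0>; <0 1 1>; <1 1 0>; <1 1 1>}
[TSO] allowed = {<0 0 0>; <0 0 1>; <0 1 0>; <0 1 1>; <1 1 0>; <1 1 1>}
[PSO] allowed = {<0 0 0>; <0 0 1>; <0 1 0>; <0 1 1>; <1 0 0>; <1 0 1>; <1 1 0>; <1 1 1>}
target <1 0 1> ∈ {PSO}

SC:no TSO:no PSO:yes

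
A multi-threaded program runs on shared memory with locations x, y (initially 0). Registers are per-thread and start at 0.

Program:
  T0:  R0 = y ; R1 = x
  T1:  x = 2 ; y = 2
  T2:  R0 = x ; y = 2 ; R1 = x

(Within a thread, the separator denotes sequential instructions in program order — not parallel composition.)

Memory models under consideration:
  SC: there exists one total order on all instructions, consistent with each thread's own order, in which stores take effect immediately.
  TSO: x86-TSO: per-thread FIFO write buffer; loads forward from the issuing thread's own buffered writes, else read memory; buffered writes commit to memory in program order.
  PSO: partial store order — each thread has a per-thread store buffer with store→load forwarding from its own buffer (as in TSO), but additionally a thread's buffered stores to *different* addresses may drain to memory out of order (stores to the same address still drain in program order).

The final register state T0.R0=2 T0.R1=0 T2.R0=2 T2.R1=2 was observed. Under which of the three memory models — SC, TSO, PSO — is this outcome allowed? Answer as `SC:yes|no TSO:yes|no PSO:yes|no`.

SC:no TSO:no PSO:yes

outcome vector order: (T0.R0,T0.R1,T2.R0,T2.R1)
under SC → (0,0,0,0), (0,0,0,2), (0,0,2,2), (0,2,0,0), (0,2,0,2), (0,2,2,2), (2,0,0,0), (2,0,0,2), (2,2,0,0), (2,2,0,2), (2,2,2,2)
under TSO → (0,0,0,0), (0,0,0,2), (0,0,2,2), (0,2,0,0), (0,2,0,2), (0,2,2,2), (2,0,0,0), (2,0,0,2), (2,2,0,0), (2,2,0,2), (2,2,2,2)
under PSO → (0,0,0,0), (0,0,0,2), (0,0,2,2), (0,2,0,0), (0,2,0,2), (0,2,2,2), (2,0,0,0), (2,0,0,2), (2,0,2,2), (2,2,0,0), (2,2,0,2), (2,2,2,2)
target (2,0,2,2) ∈ {PSO}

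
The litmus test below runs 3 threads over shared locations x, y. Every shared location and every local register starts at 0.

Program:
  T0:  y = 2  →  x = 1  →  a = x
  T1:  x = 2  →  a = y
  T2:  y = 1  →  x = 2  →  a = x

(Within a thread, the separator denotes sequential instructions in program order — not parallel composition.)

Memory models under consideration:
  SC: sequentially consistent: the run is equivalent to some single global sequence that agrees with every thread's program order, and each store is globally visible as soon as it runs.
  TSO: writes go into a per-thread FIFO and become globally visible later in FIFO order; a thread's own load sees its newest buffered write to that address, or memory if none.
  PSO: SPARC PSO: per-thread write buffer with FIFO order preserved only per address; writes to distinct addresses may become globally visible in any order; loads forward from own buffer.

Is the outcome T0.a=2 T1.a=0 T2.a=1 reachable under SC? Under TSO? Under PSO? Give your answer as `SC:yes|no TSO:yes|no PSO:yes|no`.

SC:no TSO:yes PSO:yes

outcome vector order: (T0.a,T1.a,T2.a)
[SC] allowed = {(1,0,1), (1,0,2), (1,1,1), (1,1,2), (1,2,1), (1,2,2), (2,0,2), (2,1,1), (2,1,2), (2,2,1), (2,2,2)}
[TSO] allowed = {(1,0,1), (1,0,2), (1,1,1), (1,1,2), (1,2,1), (1,2,2), (2,0,1), (2,0,2), (2,1,1), (2,1,2), (2,2,1), (2,2,2)}
[PSO] allowed = {(1,0,1), (1,0,2), (1,1,1), (1,1,2), (1,2,1), (1,2,2), (2,0,1), (2,0,2), (2,1,1), (2,1,2), (2,2,1), (2,2,2)}
target (2,0,1) ∈ {TSO,PSO}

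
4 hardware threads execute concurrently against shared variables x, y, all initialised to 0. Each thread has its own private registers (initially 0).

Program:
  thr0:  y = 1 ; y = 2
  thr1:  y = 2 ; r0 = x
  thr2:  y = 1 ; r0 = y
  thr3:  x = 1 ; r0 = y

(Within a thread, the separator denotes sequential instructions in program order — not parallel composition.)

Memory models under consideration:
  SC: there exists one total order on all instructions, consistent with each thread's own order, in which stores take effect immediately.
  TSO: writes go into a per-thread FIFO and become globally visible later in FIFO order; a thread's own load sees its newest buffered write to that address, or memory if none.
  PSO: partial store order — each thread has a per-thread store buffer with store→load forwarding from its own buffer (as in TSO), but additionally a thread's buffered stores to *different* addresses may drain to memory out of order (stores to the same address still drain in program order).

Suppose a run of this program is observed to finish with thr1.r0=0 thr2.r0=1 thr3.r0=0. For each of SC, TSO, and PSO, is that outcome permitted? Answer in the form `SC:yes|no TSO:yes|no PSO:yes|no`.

SC:no TSO:yes PSO:yes

outcome vector order: (thr1.r0,thr2.r0,thr3.r0)
SC: 10 outcomes — {<0 1 1>; <0 1 2>; <0 2 1>; <0 2 2>; <1 1 0>; <1 1 1>; <1 1 2>; <1 2 0>; <1 2 1>; <1 2 2>}
TSO: 12 outcomes — {<0 1 0>; <0 1 1>; <0 1 2>; <0 2 0>; <0 2 1>; <0 2 2>; <1 1 0>; <1 1 1>; <1 1 2>; <1 2 0>; <1 2 1>; <1 2 2>}
PSO: 12 outcomes — {<0 1 0>; <0 1 1>; <0 1 2>; <0 2 0>; <0 2 1>; <0 2 2>; <1 1 0>; <1 1 1>; <1 1 2>; <1 2 0>; <1 2 1>; <1 2 2>}
target <0 1 0> ∈ {TSO,PSO}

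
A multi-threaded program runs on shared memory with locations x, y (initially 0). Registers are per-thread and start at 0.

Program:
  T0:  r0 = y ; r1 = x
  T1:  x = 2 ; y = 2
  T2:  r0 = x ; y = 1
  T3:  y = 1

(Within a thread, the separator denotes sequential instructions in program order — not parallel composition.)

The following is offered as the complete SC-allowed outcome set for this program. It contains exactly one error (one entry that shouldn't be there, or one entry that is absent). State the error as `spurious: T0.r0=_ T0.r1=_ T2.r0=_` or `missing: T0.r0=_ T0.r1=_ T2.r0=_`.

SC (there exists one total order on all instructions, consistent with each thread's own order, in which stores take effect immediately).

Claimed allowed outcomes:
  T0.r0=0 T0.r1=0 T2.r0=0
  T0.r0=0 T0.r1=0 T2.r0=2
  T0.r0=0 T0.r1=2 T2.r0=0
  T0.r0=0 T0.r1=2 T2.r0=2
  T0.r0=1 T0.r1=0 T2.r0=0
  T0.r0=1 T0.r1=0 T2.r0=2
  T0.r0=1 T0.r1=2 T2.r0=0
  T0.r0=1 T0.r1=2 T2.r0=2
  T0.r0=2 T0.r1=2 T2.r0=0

missing: T0.r0=2 T0.r1=2 T2.r0=2

outcome vector order: (T0.r0,T0.r1,T2.r0)
under SC → 0/0/0 0/0/2 0/2/0 0/2/2 1/0/0 1/0/2 1/2/0 1/2/2 2/2/0 2/2/2
SC∖claimed = {2/2/2}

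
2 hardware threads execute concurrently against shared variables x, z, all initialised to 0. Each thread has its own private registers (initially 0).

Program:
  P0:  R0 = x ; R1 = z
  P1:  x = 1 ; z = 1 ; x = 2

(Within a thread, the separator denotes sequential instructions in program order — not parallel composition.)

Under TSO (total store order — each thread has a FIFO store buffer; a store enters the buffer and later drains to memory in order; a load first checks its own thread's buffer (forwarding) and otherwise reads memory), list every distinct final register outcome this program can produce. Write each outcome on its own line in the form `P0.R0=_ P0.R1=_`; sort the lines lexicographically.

outcome vector order: (P0.R0,P0.R1)
|TSO outcomes| = 5

P0.R0=0 P0.R1=0
P0.R0=0 P0.R1=1
P0.R0=1 P0.R1=0
P0.R0=1 P0.R1=1
P0.R0=2 P0.R1=1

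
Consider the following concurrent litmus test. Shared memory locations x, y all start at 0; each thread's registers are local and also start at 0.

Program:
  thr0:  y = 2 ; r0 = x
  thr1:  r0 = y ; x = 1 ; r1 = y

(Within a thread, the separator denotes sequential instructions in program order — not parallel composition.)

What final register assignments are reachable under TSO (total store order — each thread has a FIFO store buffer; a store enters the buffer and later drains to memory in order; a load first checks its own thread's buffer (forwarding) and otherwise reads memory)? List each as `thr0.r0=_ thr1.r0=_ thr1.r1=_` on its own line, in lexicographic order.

outcome vector order: (thr0.r0,thr1.r0,thr1.r1)
|TSO outcomes| = 6

thr0.r0=0 thr1.r0=0 thr1.r1=0
thr0.r0=0 thr1.r0=0 thr1.r1=2
thr0.r0=0 thr1.r0=2 thr1.r1=2
thr0.r0=1 thr1.r0=0 thr1.r1=0
thr0.r0=1 thr1.r0=0 thr1.r1=2
thr0.r0=1 thr1.r0=2 thr1.r1=2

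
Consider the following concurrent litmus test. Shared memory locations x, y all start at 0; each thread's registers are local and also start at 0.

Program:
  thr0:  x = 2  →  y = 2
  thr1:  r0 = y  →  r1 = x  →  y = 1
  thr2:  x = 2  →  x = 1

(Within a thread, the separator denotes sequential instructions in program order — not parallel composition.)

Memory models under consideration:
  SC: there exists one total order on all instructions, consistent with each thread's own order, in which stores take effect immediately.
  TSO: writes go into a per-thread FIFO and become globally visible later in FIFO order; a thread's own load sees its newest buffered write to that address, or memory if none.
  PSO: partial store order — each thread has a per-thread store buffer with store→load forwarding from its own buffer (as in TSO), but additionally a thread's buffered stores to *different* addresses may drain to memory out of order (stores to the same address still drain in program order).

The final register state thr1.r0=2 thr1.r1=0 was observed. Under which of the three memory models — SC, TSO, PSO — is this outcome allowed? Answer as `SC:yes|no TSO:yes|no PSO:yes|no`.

SC:no TSO:no PSO:yes

outcome vector order: (thr1.r0,thr1.r1)
SC: 5 outcomes — {0/0; 0/1; 0/2; 2/1; 2/2}
TSO: 5 outcomes — {0/0; 0/1; 0/2; 2/1; 2/2}
PSO: 6 outcomes — {0/0; 0/1; 0/2; 2/0; 2/1; 2/2}
target 2/0 ∈ {PSO}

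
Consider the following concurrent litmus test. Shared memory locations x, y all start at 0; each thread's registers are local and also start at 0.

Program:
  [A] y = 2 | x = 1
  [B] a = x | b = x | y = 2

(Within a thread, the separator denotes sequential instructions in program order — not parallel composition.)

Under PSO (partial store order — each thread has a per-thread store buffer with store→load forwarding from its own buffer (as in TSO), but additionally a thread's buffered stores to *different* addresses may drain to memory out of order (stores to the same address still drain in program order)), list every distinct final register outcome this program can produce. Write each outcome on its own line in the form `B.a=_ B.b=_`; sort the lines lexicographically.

outcome vector order: (B.a,B.b)
|PSO outcomes| = 3

B.a=0 B.b=0
B.a=0 B.b=1
B.a=1 B.b=1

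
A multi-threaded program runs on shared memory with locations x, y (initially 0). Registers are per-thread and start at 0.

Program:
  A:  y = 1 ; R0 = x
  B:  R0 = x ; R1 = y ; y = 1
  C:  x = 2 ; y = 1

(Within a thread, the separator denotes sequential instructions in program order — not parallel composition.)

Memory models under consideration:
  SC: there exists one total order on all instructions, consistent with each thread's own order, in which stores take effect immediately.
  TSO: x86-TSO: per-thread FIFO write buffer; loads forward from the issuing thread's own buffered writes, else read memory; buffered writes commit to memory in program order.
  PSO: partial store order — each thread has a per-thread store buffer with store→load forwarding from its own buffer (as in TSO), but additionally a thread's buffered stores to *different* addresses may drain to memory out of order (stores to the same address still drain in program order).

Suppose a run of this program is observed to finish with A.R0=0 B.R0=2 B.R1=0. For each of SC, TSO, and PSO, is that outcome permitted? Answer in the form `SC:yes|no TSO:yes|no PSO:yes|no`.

outcome vector order: (A.R0,B.R0,B.R1)
under SC → 000; 001; 021; 200; 201; 220; 221
under TSO → 000; 001; 020; 021; 200; 201; 220; 221
under PSO → 000; 001; 020; 021; 200; 201; 220; 221
target 020 ∈ {TSO,PSO}

SC:no TSO:yes PSO:yes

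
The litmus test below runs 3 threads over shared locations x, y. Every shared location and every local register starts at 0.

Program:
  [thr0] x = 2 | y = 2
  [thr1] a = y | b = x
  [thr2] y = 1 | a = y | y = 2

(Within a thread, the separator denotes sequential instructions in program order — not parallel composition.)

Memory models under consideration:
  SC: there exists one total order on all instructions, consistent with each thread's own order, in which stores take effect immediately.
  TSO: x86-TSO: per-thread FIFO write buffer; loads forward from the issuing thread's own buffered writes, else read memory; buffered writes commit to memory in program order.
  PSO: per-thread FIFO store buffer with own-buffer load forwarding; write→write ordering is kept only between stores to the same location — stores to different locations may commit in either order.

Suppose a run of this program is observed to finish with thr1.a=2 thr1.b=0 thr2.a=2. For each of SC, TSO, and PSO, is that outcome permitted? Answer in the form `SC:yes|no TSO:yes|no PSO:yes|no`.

SC:no TSO:no PSO:yes

outcome vector order: (thr1.a,thr1.b,thr2.a)
under SC → 001, 002, 021, 022, 101, 102, 121, 122, 201, 221, 222
under TSO → 001, 002, 021, 022, 101, 102, 121, 122, 201, 221, 222
under PSO → 001, 002, 021, 022, 101, 102, 121, 122, 201, 202, 221, 222
target 202 ∈ {PSO}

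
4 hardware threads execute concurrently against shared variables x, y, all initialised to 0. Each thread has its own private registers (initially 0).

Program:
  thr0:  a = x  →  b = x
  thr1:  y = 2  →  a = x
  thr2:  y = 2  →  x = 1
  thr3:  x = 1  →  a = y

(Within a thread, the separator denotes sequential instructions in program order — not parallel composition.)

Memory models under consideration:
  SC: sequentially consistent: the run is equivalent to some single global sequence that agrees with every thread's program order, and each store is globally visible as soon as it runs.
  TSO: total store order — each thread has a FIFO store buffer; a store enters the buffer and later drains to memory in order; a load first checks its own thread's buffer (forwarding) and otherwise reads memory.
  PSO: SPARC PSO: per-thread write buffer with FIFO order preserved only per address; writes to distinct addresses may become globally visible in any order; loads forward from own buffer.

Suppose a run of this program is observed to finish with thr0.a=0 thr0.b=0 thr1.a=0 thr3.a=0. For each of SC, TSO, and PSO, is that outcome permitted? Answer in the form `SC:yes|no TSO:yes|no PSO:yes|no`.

outcome vector order: (thr0.a,thr0.b,thr1.a,thr3.a)
[SC] allowed = {<0 0 0 2>, <0 0 1 0>, <0 0 1 2>, <0 1 0 2>, <0 1 1 0>, <0 1 1 2>, <1 1 0 2>, <1 1 1 0>, <1 1 1 2>}
[TSO] allowed = {<0 0 0 0>, <0 0 0 2>, <0 0 1 0>, <0 0 1 2>, <0 1 0 0>, <0 1 0 2>, <0 1 1 0>, <0 1 1 2>, <1 1 0 0>, <1 1 0 2>, <1 1 1 0>, <1 1 1 2>}
[PSO] allowed = {<0 0 0 0>, <0 0 0 2>, <0 0 1 0>, <0 0 1 2>, <0 1 0 0>, <0 1 0 2>, <0 1 1 0>, <0 1 1 2>, <1 1 0 0>, <1 1 0 2>, <1 1 1 0>, <1 1 1 2>}
target <0 0 0 0> ∈ {TSO,PSO}

SC:no TSO:yes PSO:yes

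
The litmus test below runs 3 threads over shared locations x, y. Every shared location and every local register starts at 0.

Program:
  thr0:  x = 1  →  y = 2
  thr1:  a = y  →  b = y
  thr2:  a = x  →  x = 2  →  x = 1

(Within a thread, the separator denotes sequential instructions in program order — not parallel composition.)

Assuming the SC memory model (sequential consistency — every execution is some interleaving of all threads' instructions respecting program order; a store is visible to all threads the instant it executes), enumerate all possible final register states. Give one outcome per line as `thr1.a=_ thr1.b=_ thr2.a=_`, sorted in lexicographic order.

thr1.a=0 thr1.b=0 thr2.a=0
thr1.a=0 thr1.b=0 thr2.a=1
thr1.a=0 thr1.b=2 thr2.a=0
thr1.a=0 thr1.b=2 thr2.a=1
thr1.a=2 thr1.b=2 thr2.a=0
thr1.a=2 thr1.b=2 thr2.a=1

outcome vector order: (thr1.a,thr1.b,thr2.a)
|SC outcomes| = 6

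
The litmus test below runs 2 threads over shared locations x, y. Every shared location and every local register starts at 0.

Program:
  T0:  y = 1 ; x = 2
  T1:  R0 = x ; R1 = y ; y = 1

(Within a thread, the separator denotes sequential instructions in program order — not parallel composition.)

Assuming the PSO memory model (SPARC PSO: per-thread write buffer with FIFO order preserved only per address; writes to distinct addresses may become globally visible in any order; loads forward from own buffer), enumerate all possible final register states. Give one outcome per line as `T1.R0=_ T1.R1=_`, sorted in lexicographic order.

outcome vector order: (T1.R0,T1.R1)
|PSO outcomes| = 4

T1.R0=0 T1.R1=0
T1.R0=0 T1.R1=1
T1.R0=2 T1.R1=0
T1.R0=2 T1.R1=1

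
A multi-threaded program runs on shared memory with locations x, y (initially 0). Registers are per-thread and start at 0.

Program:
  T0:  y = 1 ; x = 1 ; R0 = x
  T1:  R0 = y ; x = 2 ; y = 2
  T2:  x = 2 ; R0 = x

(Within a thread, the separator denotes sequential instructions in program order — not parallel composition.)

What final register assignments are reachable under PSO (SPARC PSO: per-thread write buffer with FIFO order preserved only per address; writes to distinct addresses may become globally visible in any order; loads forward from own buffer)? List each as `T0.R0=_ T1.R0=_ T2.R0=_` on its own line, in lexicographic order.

outcome vector order: (T0.R0,T1.R0,T2.R0)
|PSO outcomes| = 8

T0.R0=1 T1.R0=0 T2.R0=1
T0.R0=1 T1.R0=0 T2.R0=2
T0.R0=1 T1.R0=1 T2.R0=1
T0.R0=1 T1.R0=1 T2.R0=2
T0.R0=2 T1.R0=0 T2.R0=1
T0.R0=2 T1.R0=0 T2.R0=2
T0.R0=2 T1.R0=1 T2.R0=1
T0.R0=2 T1.R0=1 T2.R0=2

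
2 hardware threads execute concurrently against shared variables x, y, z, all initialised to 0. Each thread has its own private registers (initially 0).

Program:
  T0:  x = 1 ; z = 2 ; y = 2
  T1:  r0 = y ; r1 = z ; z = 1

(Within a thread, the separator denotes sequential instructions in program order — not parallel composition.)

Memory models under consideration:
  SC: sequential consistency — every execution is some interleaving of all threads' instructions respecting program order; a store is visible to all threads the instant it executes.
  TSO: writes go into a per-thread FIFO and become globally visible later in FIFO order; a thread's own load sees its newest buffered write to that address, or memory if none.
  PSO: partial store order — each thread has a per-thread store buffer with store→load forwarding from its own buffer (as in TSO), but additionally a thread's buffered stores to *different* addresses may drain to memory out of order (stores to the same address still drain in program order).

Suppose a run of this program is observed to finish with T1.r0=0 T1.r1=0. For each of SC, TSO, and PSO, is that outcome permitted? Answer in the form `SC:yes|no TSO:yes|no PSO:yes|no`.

outcome vector order: (T1.r0,T1.r1)
SC: 3 outcomes — {(0,0) (0,2) (2,2)}
TSO: 3 outcomes — {(0,0) (0,2) (2,2)}
PSO: 4 outcomes — {(0,0) (0,2) (2,0) (2,2)}
target (0,0) ∈ {SC,TSO,PSO}

SC:yes TSO:yes PSO:yes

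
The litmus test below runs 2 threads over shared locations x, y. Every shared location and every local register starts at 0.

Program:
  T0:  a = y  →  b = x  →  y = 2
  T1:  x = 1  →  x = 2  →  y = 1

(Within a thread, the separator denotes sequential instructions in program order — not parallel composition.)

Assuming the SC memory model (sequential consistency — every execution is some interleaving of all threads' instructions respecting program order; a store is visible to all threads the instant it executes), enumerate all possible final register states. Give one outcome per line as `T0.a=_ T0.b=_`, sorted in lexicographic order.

outcome vector order: (T0.a,T0.b)
|SC outcomes| = 4

T0.a=0 T0.b=0
T0.a=0 T0.b=1
T0.a=0 T0.b=2
T0.a=1 T0.b=2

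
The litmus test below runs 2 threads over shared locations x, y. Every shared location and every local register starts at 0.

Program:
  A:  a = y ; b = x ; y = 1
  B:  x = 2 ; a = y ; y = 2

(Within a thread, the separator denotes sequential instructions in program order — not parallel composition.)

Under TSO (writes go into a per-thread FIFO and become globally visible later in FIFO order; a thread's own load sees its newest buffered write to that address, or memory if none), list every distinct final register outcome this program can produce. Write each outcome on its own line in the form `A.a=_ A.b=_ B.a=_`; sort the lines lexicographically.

outcome vector order: (A.a,A.b,B.a)
|TSO outcomes| = 5

A.a=0 A.b=0 B.a=0
A.a=0 A.b=0 B.a=1
A.a=0 A.b=2 B.a=0
A.a=0 A.b=2 B.a=1
A.a=2 A.b=2 B.a=0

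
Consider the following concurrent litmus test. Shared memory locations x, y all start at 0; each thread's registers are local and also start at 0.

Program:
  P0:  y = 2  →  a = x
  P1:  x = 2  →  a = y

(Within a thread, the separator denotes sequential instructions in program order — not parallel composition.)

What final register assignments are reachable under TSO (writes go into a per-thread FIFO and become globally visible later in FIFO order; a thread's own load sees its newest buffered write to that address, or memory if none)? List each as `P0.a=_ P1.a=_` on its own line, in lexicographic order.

P0.a=0 P1.a=0
P0.a=0 P1.a=2
P0.a=2 P1.a=0
P0.a=2 P1.a=2

outcome vector order: (P0.a,P1.a)
|TSO outcomes| = 4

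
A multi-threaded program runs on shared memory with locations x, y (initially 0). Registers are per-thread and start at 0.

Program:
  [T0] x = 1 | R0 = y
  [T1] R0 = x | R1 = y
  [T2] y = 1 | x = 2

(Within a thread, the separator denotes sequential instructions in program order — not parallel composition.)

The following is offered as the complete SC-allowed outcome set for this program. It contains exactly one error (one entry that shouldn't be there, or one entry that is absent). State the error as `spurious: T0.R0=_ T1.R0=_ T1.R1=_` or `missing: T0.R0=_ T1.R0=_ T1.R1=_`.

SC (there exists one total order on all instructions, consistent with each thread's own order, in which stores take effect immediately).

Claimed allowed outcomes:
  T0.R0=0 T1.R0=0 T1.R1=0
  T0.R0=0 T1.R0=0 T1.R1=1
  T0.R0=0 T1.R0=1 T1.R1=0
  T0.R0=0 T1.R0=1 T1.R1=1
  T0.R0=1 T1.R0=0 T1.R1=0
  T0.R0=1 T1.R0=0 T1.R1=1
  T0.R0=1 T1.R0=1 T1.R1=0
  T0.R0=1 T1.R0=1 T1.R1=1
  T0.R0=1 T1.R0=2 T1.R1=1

missing: T0.R0=0 T1.R0=2 T1.R1=1

outcome vector order: (T0.R0,T1.R0,T1.R1)
SC (10): (0,0,0), (0,0,1), (0,1,0), (0,1,1), (0,2,1), (1,0,0), (1,0,1), (1,1,0), (1,1,1), (1,2,1)
SC∖claimed = {(0,2,1)}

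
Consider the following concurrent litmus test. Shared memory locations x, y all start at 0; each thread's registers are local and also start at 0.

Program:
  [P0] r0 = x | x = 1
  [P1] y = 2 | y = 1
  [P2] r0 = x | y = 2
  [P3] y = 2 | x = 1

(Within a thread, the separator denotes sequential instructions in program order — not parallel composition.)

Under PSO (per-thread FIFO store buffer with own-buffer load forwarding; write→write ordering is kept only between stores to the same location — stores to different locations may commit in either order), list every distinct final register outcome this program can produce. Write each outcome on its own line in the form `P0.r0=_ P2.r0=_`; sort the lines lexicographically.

P0.r0=0 P2.r0=0
P0.r0=0 P2.r0=1
P0.r0=1 P2.r0=0
P0.r0=1 P2.r0=1

outcome vector order: (P0.r0,P2.r0)
|PSO outcomes| = 4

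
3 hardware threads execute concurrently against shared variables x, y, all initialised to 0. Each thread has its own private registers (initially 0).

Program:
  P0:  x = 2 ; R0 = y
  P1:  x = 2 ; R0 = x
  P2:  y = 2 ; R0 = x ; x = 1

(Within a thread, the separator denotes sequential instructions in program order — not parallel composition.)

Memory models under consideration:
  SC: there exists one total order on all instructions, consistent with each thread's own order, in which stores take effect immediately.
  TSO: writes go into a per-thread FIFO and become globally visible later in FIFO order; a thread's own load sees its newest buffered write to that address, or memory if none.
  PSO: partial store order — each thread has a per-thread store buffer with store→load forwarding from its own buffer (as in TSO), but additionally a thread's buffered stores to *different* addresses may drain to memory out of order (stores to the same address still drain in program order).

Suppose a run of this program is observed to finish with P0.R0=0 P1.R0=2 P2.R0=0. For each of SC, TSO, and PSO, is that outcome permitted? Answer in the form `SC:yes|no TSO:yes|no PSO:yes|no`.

SC:no TSO:yes PSO:yes

outcome vector order: (P0.R0,P1.R0,P2.R0)
SC: 6 outcomes — {012 022 210 212 220 222}
TSO: 8 outcomes — {010 012 020 022 210 212 220 222}
PSO: 8 outcomes — {010 012 020 022 210 212 220 222}
target 020 ∈ {TSO,PSO}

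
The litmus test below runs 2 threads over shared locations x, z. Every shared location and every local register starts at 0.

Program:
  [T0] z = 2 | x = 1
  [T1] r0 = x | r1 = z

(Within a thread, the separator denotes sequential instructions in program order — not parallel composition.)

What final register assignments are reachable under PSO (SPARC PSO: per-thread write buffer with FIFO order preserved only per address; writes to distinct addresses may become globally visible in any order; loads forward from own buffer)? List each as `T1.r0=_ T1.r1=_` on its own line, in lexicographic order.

T1.r0=0 T1.r1=0
T1.r0=0 T1.r1=2
T1.r0=1 T1.r1=0
T1.r0=1 T1.r1=2

outcome vector order: (T1.r0,T1.r1)
|PSO outcomes| = 4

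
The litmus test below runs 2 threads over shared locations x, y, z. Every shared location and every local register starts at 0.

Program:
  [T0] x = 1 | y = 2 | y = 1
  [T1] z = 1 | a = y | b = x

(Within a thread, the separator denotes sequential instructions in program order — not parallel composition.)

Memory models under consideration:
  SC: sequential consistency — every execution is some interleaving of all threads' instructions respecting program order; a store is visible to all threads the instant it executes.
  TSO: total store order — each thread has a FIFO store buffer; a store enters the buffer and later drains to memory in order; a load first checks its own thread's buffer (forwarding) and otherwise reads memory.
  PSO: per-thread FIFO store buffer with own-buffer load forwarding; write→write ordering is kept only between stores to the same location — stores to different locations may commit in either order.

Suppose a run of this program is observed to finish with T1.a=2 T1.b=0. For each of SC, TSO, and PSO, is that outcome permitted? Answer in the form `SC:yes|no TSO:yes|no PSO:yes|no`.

SC:no TSO:no PSO:yes

outcome vector order: (T1.a,T1.b)
[SC] allowed = {<0 0> <0 1> <1 1> <2 1>}
[TSO] allowed = {<0 0> <0 1> <1 1> <2 1>}
[PSO] allowed = {<0 0> <0 1> <1 0> <1 1> <2 0> <2 1>}
target <2 0> ∈ {PSO}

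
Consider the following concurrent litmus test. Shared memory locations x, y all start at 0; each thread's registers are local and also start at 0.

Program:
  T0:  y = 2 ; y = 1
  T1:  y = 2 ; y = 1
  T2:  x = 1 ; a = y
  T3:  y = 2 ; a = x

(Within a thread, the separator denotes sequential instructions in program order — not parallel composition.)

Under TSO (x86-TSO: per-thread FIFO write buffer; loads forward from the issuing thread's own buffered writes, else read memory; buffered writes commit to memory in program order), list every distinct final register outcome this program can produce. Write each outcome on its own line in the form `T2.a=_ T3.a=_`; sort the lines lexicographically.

outcome vector order: (T2.a,T3.a)
|TSO outcomes| = 6

T2.a=0 T3.a=0
T2.a=0 T3.a=1
T2.a=1 T3.a=0
T2.a=1 T3.a=1
T2.a=2 T3.a=0
T2.a=2 T3.a=1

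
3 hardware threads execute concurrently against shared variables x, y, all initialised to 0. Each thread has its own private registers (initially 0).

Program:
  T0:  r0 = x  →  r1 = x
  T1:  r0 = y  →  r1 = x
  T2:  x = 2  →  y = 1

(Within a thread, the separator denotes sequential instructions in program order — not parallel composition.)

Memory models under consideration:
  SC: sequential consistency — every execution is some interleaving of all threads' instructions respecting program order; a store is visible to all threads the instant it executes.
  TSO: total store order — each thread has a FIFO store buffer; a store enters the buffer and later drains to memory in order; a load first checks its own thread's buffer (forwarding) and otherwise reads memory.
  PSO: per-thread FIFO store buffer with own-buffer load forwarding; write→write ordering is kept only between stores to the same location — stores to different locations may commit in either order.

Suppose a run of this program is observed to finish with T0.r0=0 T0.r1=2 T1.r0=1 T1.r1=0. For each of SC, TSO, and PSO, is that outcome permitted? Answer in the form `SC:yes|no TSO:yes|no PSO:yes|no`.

SC:no TSO:no PSO:yes

outcome vector order: (T0.r0,T0.r1,T1.r0,T1.r1)
under SC → <0 0 0 0> <0 0 0 2> <0 0 1 2> <0 2 0 0> <0 2 0 2> <0 2 1 2> <2 2 0 0> <2 2 0 2> <2 2 1 2>
under TSO → <0 0 0 0> <0 0 0 2> <0 0 1 2> <0 2 0 0> <0 2 0 2> <0 2 1 2> <2 2 0 0> <2 2 0 2> <2 2 1 2>
under PSO → <0 0 0 0> <0 0 0 2> <0 0 1 0> <0 0 1 2> <0 2 0 0> <0 2 0 2> <0 2 1 0> <0 2 1 2> <2 2 0 0> <2 2 0 2> <2 2 1 0> <2 2 1 2>
target <0 2 1 0> ∈ {PSO}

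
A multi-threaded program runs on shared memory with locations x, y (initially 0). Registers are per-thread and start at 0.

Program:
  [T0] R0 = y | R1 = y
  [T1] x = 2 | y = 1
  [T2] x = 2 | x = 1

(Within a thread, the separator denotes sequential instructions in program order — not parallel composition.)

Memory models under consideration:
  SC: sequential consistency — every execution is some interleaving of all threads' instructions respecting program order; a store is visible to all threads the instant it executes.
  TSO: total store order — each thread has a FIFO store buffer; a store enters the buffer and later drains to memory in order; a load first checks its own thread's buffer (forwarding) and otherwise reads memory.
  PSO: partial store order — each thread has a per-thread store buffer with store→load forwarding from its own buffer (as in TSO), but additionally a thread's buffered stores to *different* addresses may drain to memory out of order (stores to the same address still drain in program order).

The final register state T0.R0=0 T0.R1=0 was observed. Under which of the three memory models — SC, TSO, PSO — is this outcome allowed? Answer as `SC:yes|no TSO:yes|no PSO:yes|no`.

SC:yes TSO:yes PSO:yes

outcome vector order: (T0.R0,T0.R1)
SC: 3 outcomes — {(0,0), (0,1), (1,1)}
TSO: 3 outcomes — {(0,0), (0,1), (1,1)}
PSO: 3 outcomes — {(0,0), (0,1), (1,1)}
target (0,0) ∈ {SC,TSO,PSO}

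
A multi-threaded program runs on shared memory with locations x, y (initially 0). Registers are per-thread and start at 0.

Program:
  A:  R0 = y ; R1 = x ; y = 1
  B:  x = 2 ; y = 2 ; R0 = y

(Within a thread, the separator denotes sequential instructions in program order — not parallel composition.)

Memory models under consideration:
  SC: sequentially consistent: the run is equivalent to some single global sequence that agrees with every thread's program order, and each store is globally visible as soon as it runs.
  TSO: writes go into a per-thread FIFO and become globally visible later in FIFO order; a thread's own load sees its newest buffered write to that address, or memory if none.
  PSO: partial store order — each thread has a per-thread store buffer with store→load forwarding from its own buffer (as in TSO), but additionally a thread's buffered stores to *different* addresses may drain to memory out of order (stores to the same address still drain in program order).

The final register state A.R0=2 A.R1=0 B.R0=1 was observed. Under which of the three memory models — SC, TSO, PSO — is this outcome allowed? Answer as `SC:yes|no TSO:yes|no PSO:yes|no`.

SC:no TSO:no PSO:yes

outcome vector order: (A.R0,A.R1,B.R0)
under SC → (0,0,1); (0,0,2); (0,2,1); (0,2,2); (2,2,1); (2,2,2)
under TSO → (0,0,1); (0,0,2); (0,2,1); (0,2,2); (2,2,1); (2,2,2)
under PSO → (0,0,1); (0,0,2); (0,2,1); (0,2,2); (2,0,1); (2,0,2); (2,2,1); (2,2,2)
target (2,0,1) ∈ {PSO}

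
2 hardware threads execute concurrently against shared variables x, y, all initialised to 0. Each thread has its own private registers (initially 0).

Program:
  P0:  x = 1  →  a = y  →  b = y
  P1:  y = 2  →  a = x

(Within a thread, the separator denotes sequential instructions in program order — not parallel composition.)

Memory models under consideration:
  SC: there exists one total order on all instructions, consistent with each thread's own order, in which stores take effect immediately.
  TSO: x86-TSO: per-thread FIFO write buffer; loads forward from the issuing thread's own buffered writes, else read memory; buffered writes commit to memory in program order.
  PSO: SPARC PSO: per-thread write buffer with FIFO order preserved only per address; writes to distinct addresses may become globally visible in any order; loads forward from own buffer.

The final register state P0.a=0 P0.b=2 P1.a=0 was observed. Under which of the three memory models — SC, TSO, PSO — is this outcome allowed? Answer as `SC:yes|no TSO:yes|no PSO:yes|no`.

SC:no TSO:yes PSO:yes

outcome vector order: (P0.a,P0.b,P1.a)
under SC → 0/0/1; 0/2/1; 2/2/0; 2/2/1
under TSO → 0/0/0; 0/0/1; 0/2/0; 0/2/1; 2/2/0; 2/2/1
under PSO → 0/0/0; 0/0/1; 0/2/0; 0/2/1; 2/2/0; 2/2/1
target 0/2/0 ∈ {TSO,PSO}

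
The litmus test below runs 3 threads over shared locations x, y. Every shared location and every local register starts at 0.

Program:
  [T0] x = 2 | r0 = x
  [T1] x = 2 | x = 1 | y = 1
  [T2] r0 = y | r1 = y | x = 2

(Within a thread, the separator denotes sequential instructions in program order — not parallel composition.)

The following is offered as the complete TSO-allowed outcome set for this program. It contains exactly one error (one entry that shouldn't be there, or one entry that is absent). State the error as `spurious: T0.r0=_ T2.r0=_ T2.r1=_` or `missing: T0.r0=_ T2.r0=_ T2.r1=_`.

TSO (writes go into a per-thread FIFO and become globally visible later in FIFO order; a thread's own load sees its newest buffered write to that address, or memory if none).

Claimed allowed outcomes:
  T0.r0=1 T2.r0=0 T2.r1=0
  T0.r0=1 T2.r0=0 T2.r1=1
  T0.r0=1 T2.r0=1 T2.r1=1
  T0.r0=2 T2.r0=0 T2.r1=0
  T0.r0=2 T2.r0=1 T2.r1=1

outcome vector order: (T0.r0,T2.r0,T2.r1)
TSO (6): 1/0/0; 1/0/1; 1/1/1; 2/0/0; 2/0/1; 2/1/1
TSO∖claimed = {2/0/1}

missing: T0.r0=2 T2.r0=0 T2.r1=1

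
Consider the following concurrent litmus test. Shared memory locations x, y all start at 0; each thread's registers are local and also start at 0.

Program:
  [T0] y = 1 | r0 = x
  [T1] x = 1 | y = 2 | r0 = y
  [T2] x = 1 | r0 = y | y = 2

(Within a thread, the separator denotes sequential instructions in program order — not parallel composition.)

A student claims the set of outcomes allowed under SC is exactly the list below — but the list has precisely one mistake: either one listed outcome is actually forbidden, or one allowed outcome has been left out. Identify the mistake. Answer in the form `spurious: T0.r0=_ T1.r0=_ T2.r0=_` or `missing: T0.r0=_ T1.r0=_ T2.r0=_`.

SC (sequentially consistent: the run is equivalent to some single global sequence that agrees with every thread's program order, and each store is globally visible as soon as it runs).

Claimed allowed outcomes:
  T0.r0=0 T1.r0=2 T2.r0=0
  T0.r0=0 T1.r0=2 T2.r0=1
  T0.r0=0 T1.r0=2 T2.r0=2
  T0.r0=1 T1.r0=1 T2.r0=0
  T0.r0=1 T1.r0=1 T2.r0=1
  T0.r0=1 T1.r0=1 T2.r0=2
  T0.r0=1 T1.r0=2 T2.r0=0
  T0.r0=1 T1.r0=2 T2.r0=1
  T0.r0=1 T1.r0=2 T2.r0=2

spurious: T0.r0=0 T1.r0=2 T2.r0=0

outcome vector order: (T0.r0,T1.r0,T2.r0)
SC: 8 outcomes — {<0 2 1>; <0 2 2>; <1 1 0>; <1 1 1>; <1 1 2>; <1 2 0>; <1 2 1>; <1 2 2>}
claimed∖SC = {<0 2 0>}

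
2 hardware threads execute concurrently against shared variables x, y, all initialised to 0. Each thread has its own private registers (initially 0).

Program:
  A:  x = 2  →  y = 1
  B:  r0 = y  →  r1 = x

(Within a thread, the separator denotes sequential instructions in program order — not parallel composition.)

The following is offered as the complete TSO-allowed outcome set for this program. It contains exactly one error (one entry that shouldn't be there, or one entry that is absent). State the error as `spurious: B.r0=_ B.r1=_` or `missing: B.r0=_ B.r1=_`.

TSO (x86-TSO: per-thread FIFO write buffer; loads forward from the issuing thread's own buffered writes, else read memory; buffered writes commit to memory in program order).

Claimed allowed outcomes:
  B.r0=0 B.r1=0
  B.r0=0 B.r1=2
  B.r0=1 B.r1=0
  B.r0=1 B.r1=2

spurious: B.r0=1 B.r1=0

outcome vector order: (B.r0,B.r1)
TSO (3): 0/0 0/2 1/2
claimed∖TSO = {1/0}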